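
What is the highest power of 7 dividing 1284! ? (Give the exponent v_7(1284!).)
v_7(1284!) = 212

Legendre's formula: v_p(n!) = Σ_{k ≥ 1} ⌊n / p^k⌋. For p = 7, n = 1284, the terms are:
  ⌊1284/7^1⌋ = ⌊1284/7⌋ = 183
  ⌊1284/7^2⌋ = ⌊1284/49⌋ = 26
  ⌊1284/7^3⌋ = ⌊1284/343⌋ = 3
(the next term ⌊1284/7^4⌋ = 0, terminating the sum). Summing: v_7(1284!) = 183 + 26 + 3 = 212.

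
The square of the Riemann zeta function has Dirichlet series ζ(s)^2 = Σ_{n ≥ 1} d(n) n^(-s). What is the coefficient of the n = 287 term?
d(287) = 4

ζ(s)^2 = (Σ 1/m^s)(Σ 1/k^s). The coefficient of 1/n^s in the product is the number of ordered pairs (m, k) with mk = n, which equals d(n). For n = 287, divisors are [1, 7, 41, 287], so d(287) = 4.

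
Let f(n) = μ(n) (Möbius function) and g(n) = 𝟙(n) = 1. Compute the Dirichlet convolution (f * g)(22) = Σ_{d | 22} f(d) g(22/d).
(μ * 𝟙)(22) = 0

Divisors of 22: [1, 2, 11, 22]. For each d | 22:
  d = 1: μ(1) · 𝟙(22/1) = 1 · 1 = 1
  d = 2: μ(2) · 𝟙(22/2) = -1 · 1 = -1
  d = 11: μ(11) · 𝟙(22/11) = -1 · 1 = -1
  d = 22: μ(22) · 𝟙(22/22) = 1 · 1 = 1
Summing: (μ * 𝟙)(22) = 1 + -1 + -1 + 1 = 0.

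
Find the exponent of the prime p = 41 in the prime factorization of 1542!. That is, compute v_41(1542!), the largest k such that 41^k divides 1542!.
v_41(1542!) = 37

Legendre's formula: v_p(n!) = Σ_{k ≥ 1} ⌊n / p^k⌋. For p = 41, n = 1542, the terms are:
  ⌊1542/41^1⌋ = ⌊1542/41⌋ = 37
(the next term ⌊1542/41^2⌋ = 0, terminating the sum). Summing: v_41(1542!) = 37 = 37.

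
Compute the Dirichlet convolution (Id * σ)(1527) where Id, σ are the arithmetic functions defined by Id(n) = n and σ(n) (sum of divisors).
(Id * σ)(1527) = 7133

Divisors of 1527: [1, 3, 509, 1527]. For each d | 1527:
  d = 1: Id(1) · σ(1527/1) = 1 · 2040 = 2040
  d = 3: Id(3) · σ(1527/3) = 3 · 510 = 1530
  d = 509: Id(509) · σ(1527/509) = 509 · 4 = 2036
  d = 1527: Id(1527) · σ(1527/1527) = 1527 · 1 = 1527
Summing: (Id * σ)(1527) = 2040 + 1530 + 2036 + 1527 = 7133.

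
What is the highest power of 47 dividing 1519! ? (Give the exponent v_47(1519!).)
v_47(1519!) = 32

Legendre's formula: v_p(n!) = Σ_{k ≥ 1} ⌊n / p^k⌋. For p = 47, n = 1519, the terms are:
  ⌊1519/47^1⌋ = ⌊1519/47⌋ = 32
(the next term ⌊1519/47^2⌋ = 0, terminating the sum). Summing: v_47(1519!) = 32 = 32.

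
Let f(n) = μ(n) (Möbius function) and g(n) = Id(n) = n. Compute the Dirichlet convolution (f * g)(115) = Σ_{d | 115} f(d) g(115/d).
(μ * Id)(115) = 88

Divisors of 115: [1, 5, 23, 115]. For each d | 115:
  d = 1: μ(1) · Id(115/1) = 1 · 115 = 115
  d = 5: μ(5) · Id(115/5) = -1 · 23 = -23
  d = 23: μ(23) · Id(115/23) = -1 · 5 = -5
  d = 115: μ(115) · Id(115/115) = 1 · 1 = 1
Summing: (μ * Id)(115) = 115 + -23 + -5 + 1 = 88.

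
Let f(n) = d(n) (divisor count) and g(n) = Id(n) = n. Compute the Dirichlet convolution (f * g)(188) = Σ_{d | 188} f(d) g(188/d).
(d * Id)(188) = 539

Divisors of 188: [1, 2, 4, 47, 94, 188]. For each d | 188:
  d = 1: d(1) · Id(188/1) = 1 · 188 = 188
  d = 2: d(2) · Id(188/2) = 2 · 94 = 188
  d = 4: d(4) · Id(188/4) = 3 · 47 = 141
  d = 47: d(47) · Id(188/47) = 2 · 4 = 8
  d = 94: d(94) · Id(188/94) = 4 · 2 = 8
  d = 188: d(188) · Id(188/188) = 6 · 1 = 6
Summing: (d * Id)(188) = 188 + 188 + 141 + 8 + 8 + 6 = 539.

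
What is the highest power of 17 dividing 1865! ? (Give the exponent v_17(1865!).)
v_17(1865!) = 115

Legendre's formula: v_p(n!) = Σ_{k ≥ 1} ⌊n / p^k⌋. For p = 17, n = 1865, the terms are:
  ⌊1865/17^1⌋ = ⌊1865/17⌋ = 109
  ⌊1865/17^2⌋ = ⌊1865/289⌋ = 6
(the next term ⌊1865/17^3⌋ = 0, terminating the sum). Summing: v_17(1865!) = 109 + 6 = 115.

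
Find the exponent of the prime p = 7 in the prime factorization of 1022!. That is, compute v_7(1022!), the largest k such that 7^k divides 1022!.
v_7(1022!) = 168

Legendre's formula: v_p(n!) = Σ_{k ≥ 1} ⌊n / p^k⌋. For p = 7, n = 1022, the terms are:
  ⌊1022/7^1⌋ = ⌊1022/7⌋ = 146
  ⌊1022/7^2⌋ = ⌊1022/49⌋ = 20
  ⌊1022/7^3⌋ = ⌊1022/343⌋ = 2
(the next term ⌊1022/7^4⌋ = 0, terminating the sum). Summing: v_7(1022!) = 146 + 20 + 2 = 168.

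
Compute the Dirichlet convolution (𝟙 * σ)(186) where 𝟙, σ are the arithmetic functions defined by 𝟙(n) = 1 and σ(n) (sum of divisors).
(𝟙 * σ)(186) = 660

Divisors of 186: [1, 2, 3, 6, 31, 62, 93, 186]. For each d | 186:
  d = 1: 𝟙(1) · σ(186/1) = 1 · 384 = 384
  d = 2: 𝟙(2) · σ(186/2) = 1 · 128 = 128
  d = 3: 𝟙(3) · σ(186/3) = 1 · 96 = 96
  d = 6: 𝟙(6) · σ(186/6) = 1 · 32 = 32
  d = 31: 𝟙(31) · σ(186/31) = 1 · 12 = 12
  d = 62: 𝟙(62) · σ(186/62) = 1 · 4 = 4
  d = 93: 𝟙(93) · σ(186/93) = 1 · 3 = 3
  d = 186: 𝟙(186) · σ(186/186) = 1 · 1 = 1
Summing: (𝟙 * σ)(186) = 384 + 128 + 96 + 32 + 12 + 4 + 3 + 1 = 660.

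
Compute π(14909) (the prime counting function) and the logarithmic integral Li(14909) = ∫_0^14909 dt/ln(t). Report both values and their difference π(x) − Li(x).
π(14909) = 1746;  Li(14909) ≈ 1767.16;  π(x) − Li(x) ≈ -21.16.

Direct count of primes ≤ 14909 gives π(14909) = 1746. Numerical evaluation of the logarithmic integral gives Li(14909) ≈ 1767.16. The difference π(x) − Li(x) ≈ -21.16 is typically negative for small/moderate x (Li(x) overestimates), though Littlewood's theorem shows this sign changes infinitely often.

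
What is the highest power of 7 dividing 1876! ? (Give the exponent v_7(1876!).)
v_7(1876!) = 311

Legendre's formula: v_p(n!) = Σ_{k ≥ 1} ⌊n / p^k⌋. For p = 7, n = 1876, the terms are:
  ⌊1876/7^1⌋ = ⌊1876/7⌋ = 268
  ⌊1876/7^2⌋ = ⌊1876/49⌋ = 38
  ⌊1876/7^3⌋ = ⌊1876/343⌋ = 5
(the next term ⌊1876/7^4⌋ = 0, terminating the sum). Summing: v_7(1876!) = 268 + 38 + 5 = 311.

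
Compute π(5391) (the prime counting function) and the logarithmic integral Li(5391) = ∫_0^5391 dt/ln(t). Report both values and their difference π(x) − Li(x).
π(5391) = 710;  Li(5391) ≈ 729.98;  π(x) − Li(x) ≈ -19.98.

Direct count of primes ≤ 5391 gives π(5391) = 710. Numerical evaluation of the logarithmic integral gives Li(5391) ≈ 729.98. The difference π(x) − Li(x) ≈ -19.98 is typically negative for small/moderate x (Li(x) overestimates), though Littlewood's theorem shows this sign changes infinitely often.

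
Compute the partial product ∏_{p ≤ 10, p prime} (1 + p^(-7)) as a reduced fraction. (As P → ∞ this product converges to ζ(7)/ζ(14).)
∏ = 31528037707363/31268898281250

The primes p ≤ 10 are [2, 3, 5, 7]. For each, (1 + 1/p^7) = (p^7 + 1)/p^7. Multiplying these fractions over p ∈ [2, 3, 5, 7] gives 31528037707363/31268898281250. (In the limit P → ∞ this tends to ζ(7)/ζ(14).)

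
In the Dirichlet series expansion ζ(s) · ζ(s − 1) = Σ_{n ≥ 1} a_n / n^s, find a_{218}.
σ(218) = 330

In the product (Σ m^0/m^s)(Σ k / k^s) = Σ (Σ_{d | n} d) / n^s, the coefficient of 1/n^s is σ(n) = Σ_{d | n} d. For n = 218, divisors are [1, 2, 109, 218]; summing: σ(218) = 330.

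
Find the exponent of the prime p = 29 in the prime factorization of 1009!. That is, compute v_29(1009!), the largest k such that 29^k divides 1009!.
v_29(1009!) = 35

Legendre's formula: v_p(n!) = Σ_{k ≥ 1} ⌊n / p^k⌋. For p = 29, n = 1009, the terms are:
  ⌊1009/29^1⌋ = ⌊1009/29⌋ = 34
  ⌊1009/29^2⌋ = ⌊1009/841⌋ = 1
(the next term ⌊1009/29^3⌋ = 0, terminating the sum). Summing: v_29(1009!) = 34 + 1 = 35.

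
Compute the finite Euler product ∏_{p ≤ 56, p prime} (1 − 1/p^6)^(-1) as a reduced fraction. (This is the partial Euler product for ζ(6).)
∏ = 16399916697843255011967930971578711261087839227653922144798329822985430357794635/16120340632419383592544649060829667066167081196619966516987203957241678930116608

The primes p ≤ 56 are [2, 3, 5, 7, 11, 13, 17, 19, 23, 29, 31, 37, 41, 43, 47, 53]. For each prime, (1 − 1/p^6)^(-1) = p^6 / (p^6 − 1). The product is (1 − 1/2^6)^(-1), (1 − 1/3^6)^(-1), (1 − 1/5^6)^(-1), (1 − 1/7^6)^(-1), (1 − 1/11^6)^(-1), (1 − 1/13^6)^(-1), (1 − 1/17^6)^(-1), (1 − 1/19^6)^(-1), (1 − 1/23^6)^(-1), (1 − 1/29^6)^(-1), (1 − 1/31^6)^(-1), (1 − 1/37^6)^(-1), (1 − 1/41^6)^(-1), (1 − 1/43^6)^(-1), (1 − 1/47^6)^(-1), (1 − 1/53^6)^(-1) = ∏ p^6 / (p^6 − 1) = 16399916697843255011967930971578711261087839227653922144798329822985430357794635/16120340632419383592544649060829667066167081196619966516987203957241678930116608.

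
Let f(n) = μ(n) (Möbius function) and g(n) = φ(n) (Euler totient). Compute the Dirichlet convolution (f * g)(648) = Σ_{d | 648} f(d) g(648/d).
(μ * φ)(648) = 72

Divisors of 648: [1, 2, 3, 4, 6, 8, 9, 12, 18, 24, 27, 36, 54, 72, 81, 108, 162, 216, 324, 648]. For each d | 648:
  d = 1: μ(1) · φ(648/1) = 1 · 216 = 216
  d = 2: μ(2) · φ(648/2) = -1 · 108 = -108
  d = 3: μ(3) · φ(648/3) = -1 · 72 = -72
  d = 4: μ(4) · φ(648/4) = 0 · 54 = 0
  d = 6: μ(6) · φ(648/6) = 1 · 36 = 36
  d = 8: μ(8) · φ(648/8) = 0 · 54 = 0
  d = 9: μ(9) · φ(648/9) = 0 · 24 = 0
  d = 12: μ(12) · φ(648/12) = 0 · 18 = 0
  d = 18: μ(18) · φ(648/18) = 0 · 12 = 0
  d = 24: μ(24) · φ(648/24) = 0 · 18 = 0
  d = 27: μ(27) · φ(648/27) = 0 · 8 = 0
  d = 36: μ(36) · φ(648/36) = 0 · 6 = 0
  d = 54: μ(54) · φ(648/54) = 0 · 4 = 0
  d = 72: μ(72) · φ(648/72) = 0 · 6 = 0
  d = 81: μ(81) · φ(648/81) = 0 · 4 = 0
  d = 108: μ(108) · φ(648/108) = 0 · 2 = 0
  d = 162: μ(162) · φ(648/162) = 0 · 2 = 0
  d = 216: μ(216) · φ(648/216) = 0 · 2 = 0
  d = 324: μ(324) · φ(648/324) = 0 · 1 = 0
  d = 648: μ(648) · φ(648/648) = 0 · 1 = 0
Summing: (μ * φ)(648) = 216 + -108 + -72 + 0 + 36 + 0 + 0 + 0 + 0 + 0 + 0 + 0 + 0 + 0 + 0 + 0 + 0 + 0 + 0 + 0 = 72.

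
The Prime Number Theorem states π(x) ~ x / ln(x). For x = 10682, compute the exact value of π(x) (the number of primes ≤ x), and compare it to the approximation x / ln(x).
π(10682) = 1302;  x/ln(x) ≈ 1151.53;  relative error ≈ 11.56%.

Directly count primes up to 10682: π(10682) = 1302. The PNT approximation gives 10682/ln(10682) ≈ 10682/9.27632 ≈ 1151.53. Relative error (π(x) − x/ln(x)) / π(x) ≈ 11.56%; the approximation is known to undercount slightly (Li(x) is a better estimate).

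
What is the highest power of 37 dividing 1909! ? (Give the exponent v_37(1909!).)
v_37(1909!) = 52

Legendre's formula: v_p(n!) = Σ_{k ≥ 1} ⌊n / p^k⌋. For p = 37, n = 1909, the terms are:
  ⌊1909/37^1⌋ = ⌊1909/37⌋ = 51
  ⌊1909/37^2⌋ = ⌊1909/1369⌋ = 1
(the next term ⌊1909/37^3⌋ = 0, terminating the sum). Summing: v_37(1909!) = 51 + 1 = 52.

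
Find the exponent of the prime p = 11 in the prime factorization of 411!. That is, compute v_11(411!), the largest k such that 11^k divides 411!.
v_11(411!) = 40

Legendre's formula: v_p(n!) = Σ_{k ≥ 1} ⌊n / p^k⌋. For p = 11, n = 411, the terms are:
  ⌊411/11^1⌋ = ⌊411/11⌋ = 37
  ⌊411/11^2⌋ = ⌊411/121⌋ = 3
(the next term ⌊411/11^3⌋ = 0, terminating the sum). Summing: v_11(411!) = 37 + 3 = 40.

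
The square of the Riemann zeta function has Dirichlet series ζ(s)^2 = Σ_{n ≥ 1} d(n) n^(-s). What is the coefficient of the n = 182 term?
d(182) = 8

ζ(s)^2 = (Σ 1/m^s)(Σ 1/k^s). The coefficient of 1/n^s in the product is the number of ordered pairs (m, k) with mk = n, which equals d(n). For n = 182, divisors are [1, 2, 7, 13, 14, 26, 91, 182], so d(182) = 8.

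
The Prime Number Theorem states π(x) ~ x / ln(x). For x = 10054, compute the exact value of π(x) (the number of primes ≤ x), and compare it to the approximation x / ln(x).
π(10054) = 1233;  x/ln(x) ≈ 1090.96;  relative error ≈ 11.52%.

Directly count primes up to 10054: π(10054) = 1233. The PNT approximation gives 10054/ln(10054) ≈ 10054/9.21573 ≈ 1090.96. Relative error (π(x) − x/ln(x)) / π(x) ≈ 11.52%; the approximation is known to undercount slightly (Li(x) is a better estimate).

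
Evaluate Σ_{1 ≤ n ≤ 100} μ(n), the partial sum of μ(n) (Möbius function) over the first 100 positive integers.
Σ_{n ≤ 100} μ(n) = 1

Compute μ(n) for each 1 ≤ n ≤ 100: μ(1) = 1, μ(2) = -1, μ(3) = -1, μ(4) = 0, μ(5) = -1, μ(6) = 1, μ(7) = -1, μ(8) = 0, μ(9) = 0, μ(10) = 1, μ(11) = -1, μ(12) = 0, μ(13) = -1, μ(14) = 1, μ(15) = 1, μ(16) = 0, μ(17) = -1, μ(18) = 0, μ(19) = -1, μ(20) = 0, μ(21) = 1, μ(22) = 1, μ(23) = -1, μ(24) = 0, μ(25) = 0, μ(26) = 1, μ(27) = 0, μ(28) = 0, μ(29) = -1, μ(30) = -1, μ(31) = -1, μ(32) = 0, μ(33) = 1, μ(34) = 1, μ(35) = 1, μ(36) = 0, μ(37) = -1, μ(38) = 1, μ(39) = 1, μ(40) = 0, μ(41) = -1, μ(42) = -1, μ(43) = -1, μ(44) = 0, μ(45) = 0, μ(46) = 1, μ(47) = -1, μ(48) = 0, μ(49) = 0, μ(50) = 0, μ(51) = 1, μ(52) = 0, μ(53) = -1, μ(54) = 0, μ(55) = 1, μ(56) = 0, μ(57) = 1, μ(58) = 1, μ(59) = -1, μ(60) = 0, μ(61) = -1, μ(62) = 1, μ(63) = 0, μ(64) = 0, μ(65) = 1, μ(66) = -1, μ(67) = -1, μ(68) = 0, μ(69) = 1, μ(70) = -1, μ(71) = -1, μ(72) = 0, μ(73) = -1, μ(74) = 1, μ(75) = 0, μ(76) = 0, μ(77) = 1, μ(78) = -1, μ(79) = -1, μ(80) = 0, μ(81) = 0, μ(82) = 1, μ(83) = -1, μ(84) = 0, μ(85) = 1, μ(86) = 1, μ(87) = 1, μ(88) = 0, μ(89) = -1, μ(90) = 0, μ(91) = 1, μ(92) = 0, μ(93) = 1, μ(94) = 1, μ(95) = 1, μ(96) = 0, μ(97) = -1, μ(98) = 0, μ(99) = 0, μ(100) = 0. Summing all 100 values: 1. (Mertens function M(x) = Σ_{n ≤ x} μ(n); on average M(x) should be small (PNT ⟺ M(x) = o(x)).)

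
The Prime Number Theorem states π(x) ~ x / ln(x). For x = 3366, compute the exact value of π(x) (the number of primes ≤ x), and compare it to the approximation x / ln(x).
π(3366) = 474;  x/ln(x) ≈ 414.46;  relative error ≈ 12.56%.

Directly count primes up to 3366: π(3366) = 474. The PNT approximation gives 3366/ln(3366) ≈ 3366/8.12148 ≈ 414.46. Relative error (π(x) − x/ln(x)) / π(x) ≈ 12.56%; the approximation is known to undercount slightly (Li(x) is a better estimate).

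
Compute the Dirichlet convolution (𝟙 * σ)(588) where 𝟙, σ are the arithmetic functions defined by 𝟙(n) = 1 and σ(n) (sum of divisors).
(𝟙 * σ)(588) = 3630

Divisors of 588: [1, 2, 3, 4, 6, 7, 12, 14, 21, 28, 42, 49, 84, 98, 147, 196, 294, 588]. For each d | 588:
  d = 1: 𝟙(1) · σ(588/1) = 1 · 1596 = 1596
  d = 2: 𝟙(2) · σ(588/2) = 1 · 684 = 684
  d = 3: 𝟙(3) · σ(588/3) = 1 · 399 = 399
  d = 4: 𝟙(4) · σ(588/4) = 1 · 228 = 228
  d = 6: 𝟙(6) · σ(588/6) = 1 · 171 = 171
  d = 7: 𝟙(7) · σ(588/7) = 1 · 224 = 224
  d = 12: 𝟙(12) · σ(588/12) = 1 · 57 = 57
  d = 14: 𝟙(14) · σ(588/14) = 1 · 96 = 96
  d = 21: 𝟙(21) · σ(588/21) = 1 · 56 = 56
  d = 28: 𝟙(28) · σ(588/28) = 1 · 32 = 32
  d = 42: 𝟙(42) · σ(588/42) = 1 · 24 = 24
  d = 49: 𝟙(49) · σ(588/49) = 1 · 28 = 28
  d = 84: 𝟙(84) · σ(588/84) = 1 · 8 = 8
  d = 98: 𝟙(98) · σ(588/98) = 1 · 12 = 12
  d = 147: 𝟙(147) · σ(588/147) = 1 · 7 = 7
  d = 196: 𝟙(196) · σ(588/196) = 1 · 4 = 4
  d = 294: 𝟙(294) · σ(588/294) = 1 · 3 = 3
  d = 588: 𝟙(588) · σ(588/588) = 1 · 1 = 1
Summing: (𝟙 * σ)(588) = 1596 + 684 + 399 + 228 + 171 + 224 + 57 + 96 + 56 + 32 + 24 + 28 + 8 + 12 + 7 + 4 + 3 + 1 = 3630.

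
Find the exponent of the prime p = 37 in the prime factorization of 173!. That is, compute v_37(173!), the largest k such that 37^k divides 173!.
v_37(173!) = 4

Legendre's formula: v_p(n!) = Σ_{k ≥ 1} ⌊n / p^k⌋. For p = 37, n = 173, the terms are:
  ⌊173/37^1⌋ = ⌊173/37⌋ = 4
(the next term ⌊173/37^2⌋ = 0, terminating the sum). Summing: v_37(173!) = 4 = 4.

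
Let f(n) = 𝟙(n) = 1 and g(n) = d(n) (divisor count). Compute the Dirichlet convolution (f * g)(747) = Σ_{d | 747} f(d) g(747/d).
(𝟙 * d)(747) = 18

Divisors of 747: [1, 3, 9, 83, 249, 747]. For each d | 747:
  d = 1: 𝟙(1) · d(747/1) = 1 · 6 = 6
  d = 3: 𝟙(3) · d(747/3) = 1 · 4 = 4
  d = 9: 𝟙(9) · d(747/9) = 1 · 2 = 2
  d = 83: 𝟙(83) · d(747/83) = 1 · 3 = 3
  d = 249: 𝟙(249) · d(747/249) = 1 · 2 = 2
  d = 747: 𝟙(747) · d(747/747) = 1 · 1 = 1
Summing: (𝟙 * d)(747) = 6 + 4 + 2 + 3 + 2 + 1 = 18.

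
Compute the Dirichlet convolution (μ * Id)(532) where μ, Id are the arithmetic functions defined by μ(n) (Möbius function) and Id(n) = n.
(μ * Id)(532) = 216

Divisors of 532: [1, 2, 4, 7, 14, 19, 28, 38, 76, 133, 266, 532]. For each d | 532:
  d = 1: μ(1) · Id(532/1) = 1 · 532 = 532
  d = 2: μ(2) · Id(532/2) = -1 · 266 = -266
  d = 4: μ(4) · Id(532/4) = 0 · 133 = 0
  d = 7: μ(7) · Id(532/7) = -1 · 76 = -76
  d = 14: μ(14) · Id(532/14) = 1 · 38 = 38
  d = 19: μ(19) · Id(532/19) = -1 · 28 = -28
  d = 28: μ(28) · Id(532/28) = 0 · 19 = 0
  d = 38: μ(38) · Id(532/38) = 1 · 14 = 14
  d = 76: μ(76) · Id(532/76) = 0 · 7 = 0
  d = 133: μ(133) · Id(532/133) = 1 · 4 = 4
  d = 266: μ(266) · Id(532/266) = -1 · 2 = -2
  d = 532: μ(532) · Id(532/532) = 0 · 1 = 0
Summing: (μ * Id)(532) = 532 + -266 + 0 + -76 + 38 + -28 + 0 + 14 + 0 + 4 + -2 + 0 = 216.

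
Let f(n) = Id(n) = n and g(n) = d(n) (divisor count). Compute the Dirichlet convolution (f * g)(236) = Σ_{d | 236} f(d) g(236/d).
(Id * d)(236) = 671

Divisors of 236: [1, 2, 4, 59, 118, 236]. For each d | 236:
  d = 1: Id(1) · d(236/1) = 1 · 6 = 6
  d = 2: Id(2) · d(236/2) = 2 · 4 = 8
  d = 4: Id(4) · d(236/4) = 4 · 2 = 8
  d = 59: Id(59) · d(236/59) = 59 · 3 = 177
  d = 118: Id(118) · d(236/118) = 118 · 2 = 236
  d = 236: Id(236) · d(236/236) = 236 · 1 = 236
Summing: (Id * d)(236) = 6 + 8 + 8 + 177 + 236 + 236 = 671.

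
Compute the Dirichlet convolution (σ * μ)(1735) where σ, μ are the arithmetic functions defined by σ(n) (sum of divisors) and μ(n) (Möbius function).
(σ * μ)(1735) = 1735

Divisors of 1735: [1, 5, 347, 1735]. For each d | 1735:
  d = 1: σ(1) · μ(1735/1) = 1 · 1 = 1
  d = 5: σ(5) · μ(1735/5) = 6 · -1 = -6
  d = 347: σ(347) · μ(1735/347) = 348 · -1 = -348
  d = 1735: σ(1735) · μ(1735/1735) = 2088 · 1 = 2088
Summing: (σ * μ)(1735) = 1 + -6 + -348 + 2088 = 1735.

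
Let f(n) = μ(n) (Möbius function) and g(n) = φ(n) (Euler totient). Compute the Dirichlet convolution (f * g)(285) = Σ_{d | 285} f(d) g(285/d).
(μ * φ)(285) = 51

Divisors of 285: [1, 3, 5, 15, 19, 57, 95, 285]. For each d | 285:
  d = 1: μ(1) · φ(285/1) = 1 · 144 = 144
  d = 3: μ(3) · φ(285/3) = -1 · 72 = -72
  d = 5: μ(5) · φ(285/5) = -1 · 36 = -36
  d = 15: μ(15) · φ(285/15) = 1 · 18 = 18
  d = 19: μ(19) · φ(285/19) = -1 · 8 = -8
  d = 57: μ(57) · φ(285/57) = 1 · 4 = 4
  d = 95: μ(95) · φ(285/95) = 1 · 2 = 2
  d = 285: μ(285) · φ(285/285) = -1 · 1 = -1
Summing: (μ * φ)(285) = 144 + -72 + -36 + 18 + -8 + 4 + 2 + -1 = 51.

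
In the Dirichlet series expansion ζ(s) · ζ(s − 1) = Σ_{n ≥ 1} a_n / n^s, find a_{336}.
σ(336) = 992

In the product (Σ m^0/m^s)(Σ k / k^s) = Σ (Σ_{d | n} d) / n^s, the coefficient of 1/n^s is σ(n) = Σ_{d | n} d. For n = 336, divisors are [1, 2, 3, 4, 6, 7, 8, 12, 14, 16, 21, 24, 28, 42, 48, 56, 84, 112, 168, 336]; summing: σ(336) = 992.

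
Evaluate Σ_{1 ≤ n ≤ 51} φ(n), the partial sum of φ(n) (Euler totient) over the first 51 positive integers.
Σ_{n ≤ 51} φ(n) = 806

Compute φ(n) for each 1 ≤ n ≤ 51: φ(1) = 1, φ(2) = 1, φ(3) = 2, φ(4) = 2, φ(5) = 4, φ(6) = 2, φ(7) = 6, φ(8) = 4, φ(9) = 6, φ(10) = 4, φ(11) = 10, φ(12) = 4, φ(13) = 12, φ(14) = 6, φ(15) = 8, φ(16) = 8, φ(17) = 16, φ(18) = 6, φ(19) = 18, φ(20) = 8, φ(21) = 12, φ(22) = 10, φ(23) = 22, φ(24) = 8, φ(25) = 20, φ(26) = 12, φ(27) = 18, φ(28) = 12, φ(29) = 28, φ(30) = 8, φ(31) = 30, φ(32) = 16, φ(33) = 20, φ(34) = 16, φ(35) = 24, φ(36) = 12, φ(37) = 36, φ(38) = 18, φ(39) = 24, φ(40) = 16, φ(41) = 40, φ(42) = 12, φ(43) = 42, φ(44) = 20, φ(45) = 24, φ(46) = 22, φ(47) = 46, φ(48) = 16, φ(49) = 42, φ(50) = 20, φ(51) = 32. Summing all 51 values: 806. (Average order: Σ_{n ≤ x} φ(n) ~ (3/π²) x². For x = 51, (3/π²)·51² ≈ 790.61.)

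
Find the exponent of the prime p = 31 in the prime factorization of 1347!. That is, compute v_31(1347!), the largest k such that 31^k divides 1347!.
v_31(1347!) = 44

Legendre's formula: v_p(n!) = Σ_{k ≥ 1} ⌊n / p^k⌋. For p = 31, n = 1347, the terms are:
  ⌊1347/31^1⌋ = ⌊1347/31⌋ = 43
  ⌊1347/31^2⌋ = ⌊1347/961⌋ = 1
(the next term ⌊1347/31^3⌋ = 0, terminating the sum). Summing: v_31(1347!) = 43 + 1 = 44.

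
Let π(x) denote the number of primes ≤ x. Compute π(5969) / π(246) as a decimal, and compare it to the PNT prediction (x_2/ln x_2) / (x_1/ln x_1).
π(5969)/π(246) = 781/53 ≈ 14.7358;  PNT prediction ≈ 15.3643.

π(246) = 53 and π(5969) = 781, so π(5969)/π(246) ≈ 14.7358. The PNT-predicted ratio is (5969/ln(5969)) / (246/ln(246)) ≈ 15.3643. The two agree to within a few percent, as expected.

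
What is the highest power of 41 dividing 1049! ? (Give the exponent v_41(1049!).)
v_41(1049!) = 25

Legendre's formula: v_p(n!) = Σ_{k ≥ 1} ⌊n / p^k⌋. For p = 41, n = 1049, the terms are:
  ⌊1049/41^1⌋ = ⌊1049/41⌋ = 25
(the next term ⌊1049/41^2⌋ = 0, terminating the sum). Summing: v_41(1049!) = 25 = 25.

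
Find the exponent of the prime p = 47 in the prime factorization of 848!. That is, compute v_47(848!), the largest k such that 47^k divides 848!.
v_47(848!) = 18

Legendre's formula: v_p(n!) = Σ_{k ≥ 1} ⌊n / p^k⌋. For p = 47, n = 848, the terms are:
  ⌊848/47^1⌋ = ⌊848/47⌋ = 18
(the next term ⌊848/47^2⌋ = 0, terminating the sum). Summing: v_47(848!) = 18 = 18.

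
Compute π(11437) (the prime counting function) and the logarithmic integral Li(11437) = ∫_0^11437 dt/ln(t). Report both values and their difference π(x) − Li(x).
π(11437) = 1379;  Li(11437) ≈ 1401.01;  π(x) − Li(x) ≈ -22.01.

Direct count of primes ≤ 11437 gives π(11437) = 1379. Numerical evaluation of the logarithmic integral gives Li(11437) ≈ 1401.01. The difference π(x) − Li(x) ≈ -22.01 is typically negative for small/moderate x (Li(x) overestimates), though Littlewood's theorem shows this sign changes infinitely often.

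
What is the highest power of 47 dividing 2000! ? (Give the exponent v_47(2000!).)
v_47(2000!) = 42

Legendre's formula: v_p(n!) = Σ_{k ≥ 1} ⌊n / p^k⌋. For p = 47, n = 2000, the terms are:
  ⌊2000/47^1⌋ = ⌊2000/47⌋ = 42
(the next term ⌊2000/47^2⌋ = 0, terminating the sum). Summing: v_47(2000!) = 42 = 42.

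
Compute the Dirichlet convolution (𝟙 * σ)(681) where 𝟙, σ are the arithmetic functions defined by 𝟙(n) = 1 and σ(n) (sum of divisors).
(𝟙 * σ)(681) = 1145

Divisors of 681: [1, 3, 227, 681]. For each d | 681:
  d = 1: 𝟙(1) · σ(681/1) = 1 · 912 = 912
  d = 3: 𝟙(3) · σ(681/3) = 1 · 228 = 228
  d = 227: 𝟙(227) · σ(681/227) = 1 · 4 = 4
  d = 681: 𝟙(681) · σ(681/681) = 1 · 1 = 1
Summing: (𝟙 * σ)(681) = 912 + 228 + 4 + 1 = 1145.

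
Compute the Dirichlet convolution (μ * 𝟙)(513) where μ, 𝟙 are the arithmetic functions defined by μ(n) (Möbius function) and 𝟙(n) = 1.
(μ * 𝟙)(513) = 0

Divisors of 513: [1, 3, 9, 19, 27, 57, 171, 513]. For each d | 513:
  d = 1: μ(1) · 𝟙(513/1) = 1 · 1 = 1
  d = 3: μ(3) · 𝟙(513/3) = -1 · 1 = -1
  d = 9: μ(9) · 𝟙(513/9) = 0 · 1 = 0
  d = 19: μ(19) · 𝟙(513/19) = -1 · 1 = -1
  d = 27: μ(27) · 𝟙(513/27) = 0 · 1 = 0
  d = 57: μ(57) · 𝟙(513/57) = 1 · 1 = 1
  d = 171: μ(171) · 𝟙(513/171) = 0 · 1 = 0
  d = 513: μ(513) · 𝟙(513/513) = 0 · 1 = 0
Summing: (μ * 𝟙)(513) = 1 + -1 + 0 + -1 + 0 + 1 + 0 + 0 = 0.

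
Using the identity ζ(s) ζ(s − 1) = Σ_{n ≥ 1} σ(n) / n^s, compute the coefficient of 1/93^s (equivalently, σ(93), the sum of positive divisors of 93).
σ(93) = 128

In the product (Σ m^0/m^s)(Σ k / k^s) = Σ (Σ_{d | n} d) / n^s, the coefficient of 1/n^s is σ(n) = Σ_{d | n} d. For n = 93, divisors are [1, 3, 31, 93]; summing: σ(93) = 128.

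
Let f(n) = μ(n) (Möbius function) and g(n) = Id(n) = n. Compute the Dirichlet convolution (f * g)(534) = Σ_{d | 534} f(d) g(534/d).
(μ * Id)(534) = 176

Divisors of 534: [1, 2, 3, 6, 89, 178, 267, 534]. For each d | 534:
  d = 1: μ(1) · Id(534/1) = 1 · 534 = 534
  d = 2: μ(2) · Id(534/2) = -1 · 267 = -267
  d = 3: μ(3) · Id(534/3) = -1 · 178 = -178
  d = 6: μ(6) · Id(534/6) = 1 · 89 = 89
  d = 89: μ(89) · Id(534/89) = -1 · 6 = -6
  d = 178: μ(178) · Id(534/178) = 1 · 3 = 3
  d = 267: μ(267) · Id(534/267) = 1 · 2 = 2
  d = 534: μ(534) · Id(534/534) = -1 · 1 = -1
Summing: (μ * Id)(534) = 534 + -267 + -178 + 89 + -6 + 3 + 2 + -1 = 176.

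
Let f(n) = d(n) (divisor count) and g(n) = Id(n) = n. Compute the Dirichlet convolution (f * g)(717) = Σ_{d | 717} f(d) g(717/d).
(d * Id)(717) = 1205

Divisors of 717: [1, 3, 239, 717]. For each d | 717:
  d = 1: d(1) · Id(717/1) = 1 · 717 = 717
  d = 3: d(3) · Id(717/3) = 2 · 239 = 478
  d = 239: d(239) · Id(717/239) = 2 · 3 = 6
  d = 717: d(717) · Id(717/717) = 4 · 1 = 4
Summing: (d * Id)(717) = 717 + 478 + 6 + 4 = 1205.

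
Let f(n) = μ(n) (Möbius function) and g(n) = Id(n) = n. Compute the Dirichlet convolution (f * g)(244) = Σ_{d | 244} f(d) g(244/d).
(μ * Id)(244) = 120

Divisors of 244: [1, 2, 4, 61, 122, 244]. For each d | 244:
  d = 1: μ(1) · Id(244/1) = 1 · 244 = 244
  d = 2: μ(2) · Id(244/2) = -1 · 122 = -122
  d = 4: μ(4) · Id(244/4) = 0 · 61 = 0
  d = 61: μ(61) · Id(244/61) = -1 · 4 = -4
  d = 122: μ(122) · Id(244/122) = 1 · 2 = 2
  d = 244: μ(244) · Id(244/244) = 0 · 1 = 0
Summing: (μ * Id)(244) = 244 + -122 + 0 + -4 + 2 + 0 = 120.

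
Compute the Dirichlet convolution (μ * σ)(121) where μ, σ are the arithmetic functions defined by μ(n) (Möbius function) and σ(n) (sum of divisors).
(μ * σ)(121) = 121

Divisors of 121: [1, 11, 121]. For each d | 121:
  d = 1: μ(1) · σ(121/1) = 1 · 133 = 133
  d = 11: μ(11) · σ(121/11) = -1 · 12 = -12
  d = 121: μ(121) · σ(121/121) = 0 · 1 = 0
Summing: (μ * σ)(121) = 133 + -12 + 0 = 121.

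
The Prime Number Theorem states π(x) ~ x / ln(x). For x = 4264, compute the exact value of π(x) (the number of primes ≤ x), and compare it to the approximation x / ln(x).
π(4264) = 585;  x/ln(x) ≈ 510.17;  relative error ≈ 12.79%.

Directly count primes up to 4264: π(4264) = 585. The PNT approximation gives 4264/ln(4264) ≈ 4264/8.35796 ≈ 510.17. Relative error (π(x) − x/ln(x)) / π(x) ≈ 12.79%; the approximation is known to undercount slightly (Li(x) is a better estimate).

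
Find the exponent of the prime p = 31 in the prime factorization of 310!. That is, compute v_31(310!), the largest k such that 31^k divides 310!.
v_31(310!) = 10

Legendre's formula: v_p(n!) = Σ_{k ≥ 1} ⌊n / p^k⌋. For p = 31, n = 310, the terms are:
  ⌊310/31^1⌋ = ⌊310/31⌋ = 10
(the next term ⌊310/31^2⌋ = 0, terminating the sum). Summing: v_31(310!) = 10 = 10.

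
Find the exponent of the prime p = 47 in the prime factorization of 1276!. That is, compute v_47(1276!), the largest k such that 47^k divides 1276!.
v_47(1276!) = 27

Legendre's formula: v_p(n!) = Σ_{k ≥ 1} ⌊n / p^k⌋. For p = 47, n = 1276, the terms are:
  ⌊1276/47^1⌋ = ⌊1276/47⌋ = 27
(the next term ⌊1276/47^2⌋ = 0, terminating the sum). Summing: v_47(1276!) = 27 = 27.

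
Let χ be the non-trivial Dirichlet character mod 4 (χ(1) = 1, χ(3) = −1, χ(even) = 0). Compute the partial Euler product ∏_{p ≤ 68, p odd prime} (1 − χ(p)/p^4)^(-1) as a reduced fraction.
∏ = 1651066280281380138536686837541579766361280941939967829361597654494040671703/1669523570694536178861740034086625672835197425049896317943747132528787456000

The odd primes p ≤ 68 are [3, 5, 7, 11, 13, 17, 19, 23, 29, 31, 37, 41, 43, 47, 53, 59, 61, 67]. For each, χ(p) = 1 if p ≡ 1 mod 4, χ(p) = −1 if p ≡ 3 mod 4. Taking (1 − χ(p)/p^4)^(-1) = p^4/(p^4 − χ(p)): (1 − (-1)/3^4)^(-1) · (1 − (1)/5^4)^(-1) · (1 − (-1)/7^4)^(-1) · (1 − (-1)/11^4)^(-1) · (1 − (1)/13^4)^(-1) · (1 − (1)/17^4)^(-1) · (1 − (-1)/19^4)^(-1) · (1 − (-1)/23^4)^(-1) · (1 − (1)/29^4)^(-1) · (1 − (-1)/31^4)^(-1) · (1 − (1)/37^4)^(-1) · (1 − (1)/41^4)^(-1) · (1 − (-1)/43^4)^(-1) · (1 − (-1)/47^4)^(-1) · (1 − (1)/53^4)^(-1) · (1 − (-1)/59^4)^(-1) · (1 − (1)/61^4)^(-1) · (1 − (-1)/67^4)^(-1) = 1651066280281380138536686837541579766361280941939967829361597654494040671703/1669523570694536178861740034086625672835197425049896317943747132528787456000.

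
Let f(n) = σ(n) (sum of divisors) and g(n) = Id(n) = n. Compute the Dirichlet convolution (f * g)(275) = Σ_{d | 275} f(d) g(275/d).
(σ * Id)(275) = 1978

Divisors of 275: [1, 5, 11, 25, 55, 275]. For each d | 275:
  d = 1: σ(1) · Id(275/1) = 1 · 275 = 275
  d = 5: σ(5) · Id(275/5) = 6 · 55 = 330
  d = 11: σ(11) · Id(275/11) = 12 · 25 = 300
  d = 25: σ(25) · Id(275/25) = 31 · 11 = 341
  d = 55: σ(55) · Id(275/55) = 72 · 5 = 360
  d = 275: σ(275) · Id(275/275) = 372 · 1 = 372
Summing: (σ * Id)(275) = 275 + 330 + 300 + 341 + 360 + 372 = 1978.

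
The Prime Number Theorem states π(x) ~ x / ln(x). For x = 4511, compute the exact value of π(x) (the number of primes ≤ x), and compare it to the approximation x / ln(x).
π(4511) = 611;  x/ln(x) ≈ 536.11;  relative error ≈ 12.26%.

Directly count primes up to 4511: π(4511) = 611. The PNT approximation gives 4511/ln(4511) ≈ 4511/8.41427 ≈ 536.11. Relative error (π(x) − x/ln(x)) / π(x) ≈ 12.26%; the approximation is known to undercount slightly (Li(x) is a better estimate).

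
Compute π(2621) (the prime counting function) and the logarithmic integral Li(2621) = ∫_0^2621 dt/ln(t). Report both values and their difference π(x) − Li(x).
π(2621) = 381;  Li(2621) ≈ 395.03;  π(x) − Li(x) ≈ -14.03.

Direct count of primes ≤ 2621 gives π(2621) = 381. Numerical evaluation of the logarithmic integral gives Li(2621) ≈ 395.03. The difference π(x) − Li(x) ≈ -14.03 is typically negative for small/moderate x (Li(x) overestimates), though Littlewood's theorem shows this sign changes infinitely often.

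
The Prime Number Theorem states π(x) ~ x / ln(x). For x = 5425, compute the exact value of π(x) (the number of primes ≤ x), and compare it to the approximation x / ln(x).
π(5425) = 716;  x/ln(x) ≈ 630.90;  relative error ≈ 11.88%.

Directly count primes up to 5425: π(5425) = 716. The PNT approximation gives 5425/ln(5425) ≈ 5425/8.59877 ≈ 630.90. Relative error (π(x) − x/ln(x)) / π(x) ≈ 11.88%; the approximation is known to undercount slightly (Li(x) is a better estimate).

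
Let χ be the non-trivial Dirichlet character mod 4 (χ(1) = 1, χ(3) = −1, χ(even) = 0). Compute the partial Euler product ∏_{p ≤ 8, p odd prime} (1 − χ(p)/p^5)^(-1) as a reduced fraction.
∏ = 12762815625/12811998848

The odd primes p ≤ 8 are [3, 5, 7]. For each, χ(p) = 1 if p ≡ 1 mod 4, χ(p) = −1 if p ≡ 3 mod 4. Taking (1 − χ(p)/p^5)^(-1) = p^5/(p^5 − χ(p)): (1 − (-1)/3^5)^(-1) · (1 − (1)/5^5)^(-1) · (1 − (-1)/7^5)^(-1) = 12762815625/12811998848.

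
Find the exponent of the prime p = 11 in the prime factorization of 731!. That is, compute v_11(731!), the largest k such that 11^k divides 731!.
v_11(731!) = 72

Legendre's formula: v_p(n!) = Σ_{k ≥ 1} ⌊n / p^k⌋. For p = 11, n = 731, the terms are:
  ⌊731/11^1⌋ = ⌊731/11⌋ = 66
  ⌊731/11^2⌋ = ⌊731/121⌋ = 6
(the next term ⌊731/11^3⌋ = 0, terminating the sum). Summing: v_11(731!) = 66 + 6 = 72.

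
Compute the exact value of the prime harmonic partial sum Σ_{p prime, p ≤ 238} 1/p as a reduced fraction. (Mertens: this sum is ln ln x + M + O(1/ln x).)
Σ 1/p = 8762990377702925264993654890050782886250854676753323401606562622367345144099360398279019780479/4445236185272185438169240794291312557432222642727183809026451438704160103479600800432029464270

π(238) = 51, so the primes ≤ 238 are [2, 3, 5, 7, 11, 13, 17, 19, 23, 29, 31, 37, 41, 43, 47, 53, 59, 61, 67, 71, 73, 79, 83, 89, 97, 101, 103, 107, 109, 113, 127, 131, 137, 139, 149, 151, 157, 163, 167, 173, 179, 181, 191, 193, 197, 199, 211, 223, 227, 229, 233]. Summing 1/p over these primes: 8762990377702925264993654890050782886250854676753323401606562622367345144099360398279019780479/4445236185272185438169240794291312557432222642727183809026451438704160103479600800432029464270 ≈ 1.9713. Mertens estimate ln ln(238) + 0.2615 ≈ 1.9612.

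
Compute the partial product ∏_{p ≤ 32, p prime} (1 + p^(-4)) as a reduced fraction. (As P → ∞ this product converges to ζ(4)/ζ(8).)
∏ = 377183486665353545574471751056805902016576/349915921480385530721123181536044923530625

The primes p ≤ 32 are [2, 3, 5, 7, 11, 13, 17, 19, 23, 29, 31]. For each, (1 + 1/p^4) = (p^4 + 1)/p^4. Multiplying these fractions over p ∈ [2, 3, 5, 7, 11, 13, 17, 19, 23, 29, 31] gives 377183486665353545574471751056805902016576/349915921480385530721123181536044923530625. (In the limit P → ∞ this tends to ζ(4)/ζ(8).)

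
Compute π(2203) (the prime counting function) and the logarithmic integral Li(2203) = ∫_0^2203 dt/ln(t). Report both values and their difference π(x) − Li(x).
π(2203) = 328;  Li(2203) ≈ 341.35;  π(x) − Li(x) ≈ -13.35.

Direct count of primes ≤ 2203 gives π(2203) = 328. Numerical evaluation of the logarithmic integral gives Li(2203) ≈ 341.35. The difference π(x) − Li(x) ≈ -13.35 is typically negative for small/moderate x (Li(x) overestimates), though Littlewood's theorem shows this sign changes infinitely often.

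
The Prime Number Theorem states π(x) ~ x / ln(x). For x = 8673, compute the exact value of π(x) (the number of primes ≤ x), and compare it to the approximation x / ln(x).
π(8673) = 1079;  x/ln(x) ≈ 956.44;  relative error ≈ 11.36%.

Directly count primes up to 8673: π(8673) = 1079. The PNT approximation gives 8673/ln(8673) ≈ 8673/9.06797 ≈ 956.44. Relative error (π(x) − x/ln(x)) / π(x) ≈ 11.36%; the approximation is known to undercount slightly (Li(x) is a better estimate).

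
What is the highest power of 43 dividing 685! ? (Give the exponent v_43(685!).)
v_43(685!) = 15

Legendre's formula: v_p(n!) = Σ_{k ≥ 1} ⌊n / p^k⌋. For p = 43, n = 685, the terms are:
  ⌊685/43^1⌋ = ⌊685/43⌋ = 15
(the next term ⌊685/43^2⌋ = 0, terminating the sum). Summing: v_43(685!) = 15 = 15.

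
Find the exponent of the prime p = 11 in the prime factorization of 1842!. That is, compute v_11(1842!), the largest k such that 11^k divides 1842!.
v_11(1842!) = 183

Legendre's formula: v_p(n!) = Σ_{k ≥ 1} ⌊n / p^k⌋. For p = 11, n = 1842, the terms are:
  ⌊1842/11^1⌋ = ⌊1842/11⌋ = 167
  ⌊1842/11^2⌋ = ⌊1842/121⌋ = 15
  ⌊1842/11^3⌋ = ⌊1842/1331⌋ = 1
(the next term ⌊1842/11^4⌋ = 0, terminating the sum). Summing: v_11(1842!) = 167 + 15 + 1 = 183.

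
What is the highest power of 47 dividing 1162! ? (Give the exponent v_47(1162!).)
v_47(1162!) = 24

Legendre's formula: v_p(n!) = Σ_{k ≥ 1} ⌊n / p^k⌋. For p = 47, n = 1162, the terms are:
  ⌊1162/47^1⌋ = ⌊1162/47⌋ = 24
(the next term ⌊1162/47^2⌋ = 0, terminating the sum). Summing: v_47(1162!) = 24 = 24.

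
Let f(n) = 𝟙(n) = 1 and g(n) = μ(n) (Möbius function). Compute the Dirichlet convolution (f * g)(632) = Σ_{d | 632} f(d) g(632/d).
(𝟙 * μ)(632) = 0

Divisors of 632: [1, 2, 4, 8, 79, 158, 316, 632]. For each d | 632:
  d = 1: 𝟙(1) · μ(632/1) = 1 · 0 = 0
  d = 2: 𝟙(2) · μ(632/2) = 1 · 0 = 0
  d = 4: 𝟙(4) · μ(632/4) = 1 · 1 = 1
  d = 8: 𝟙(8) · μ(632/8) = 1 · -1 = -1
  d = 79: 𝟙(79) · μ(632/79) = 1 · 0 = 0
  d = 158: 𝟙(158) · μ(632/158) = 1 · 0 = 0
  d = 316: 𝟙(316) · μ(632/316) = 1 · -1 = -1
  d = 632: 𝟙(632) · μ(632/632) = 1 · 1 = 1
Summing: (𝟙 * μ)(632) = 0 + 0 + 1 + -1 + 0 + 0 + -1 + 1 = 0.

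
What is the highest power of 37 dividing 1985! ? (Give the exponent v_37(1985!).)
v_37(1985!) = 54

Legendre's formula: v_p(n!) = Σ_{k ≥ 1} ⌊n / p^k⌋. For p = 37, n = 1985, the terms are:
  ⌊1985/37^1⌋ = ⌊1985/37⌋ = 53
  ⌊1985/37^2⌋ = ⌊1985/1369⌋ = 1
(the next term ⌊1985/37^3⌋ = 0, terminating the sum). Summing: v_37(1985!) = 53 + 1 = 54.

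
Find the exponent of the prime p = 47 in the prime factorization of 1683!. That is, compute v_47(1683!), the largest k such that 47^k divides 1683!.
v_47(1683!) = 35

Legendre's formula: v_p(n!) = Σ_{k ≥ 1} ⌊n / p^k⌋. For p = 47, n = 1683, the terms are:
  ⌊1683/47^1⌋ = ⌊1683/47⌋ = 35
(the next term ⌊1683/47^2⌋ = 0, terminating the sum). Summing: v_47(1683!) = 35 = 35.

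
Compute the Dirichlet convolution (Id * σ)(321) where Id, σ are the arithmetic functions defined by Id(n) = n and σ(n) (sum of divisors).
(Id * σ)(321) = 1505

Divisors of 321: [1, 3, 107, 321]. For each d | 321:
  d = 1: Id(1) · σ(321/1) = 1 · 432 = 432
  d = 3: Id(3) · σ(321/3) = 3 · 108 = 324
  d = 107: Id(107) · σ(321/107) = 107 · 4 = 428
  d = 321: Id(321) · σ(321/321) = 321 · 1 = 321
Summing: (Id * σ)(321) = 432 + 324 + 428 + 321 = 1505.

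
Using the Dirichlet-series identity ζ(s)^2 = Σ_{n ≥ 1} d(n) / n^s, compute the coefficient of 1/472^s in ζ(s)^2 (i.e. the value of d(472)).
d(472) = 8

ζ(s)^2 = (Σ 1/m^s)(Σ 1/k^s). The coefficient of 1/n^s in the product is the number of ordered pairs (m, k) with mk = n, which equals d(n). For n = 472, divisors are [1, 2, 4, 8, 59, 118, 236, 472], so d(472) = 8.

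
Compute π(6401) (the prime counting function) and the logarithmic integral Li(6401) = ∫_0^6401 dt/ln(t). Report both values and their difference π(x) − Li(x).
π(6401) = 834;  Li(6401) ≈ 846.34;  π(x) − Li(x) ≈ -12.34.

Direct count of primes ≤ 6401 gives π(6401) = 834. Numerical evaluation of the logarithmic integral gives Li(6401) ≈ 846.34. The difference π(x) − Li(x) ≈ -12.34 is typically negative for small/moderate x (Li(x) overestimates), though Littlewood's theorem shows this sign changes infinitely often.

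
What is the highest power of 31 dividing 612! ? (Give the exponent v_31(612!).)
v_31(612!) = 19

Legendre's formula: v_p(n!) = Σ_{k ≥ 1} ⌊n / p^k⌋. For p = 31, n = 612, the terms are:
  ⌊612/31^1⌋ = ⌊612/31⌋ = 19
(the next term ⌊612/31^2⌋ = 0, terminating the sum). Summing: v_31(612!) = 19 = 19.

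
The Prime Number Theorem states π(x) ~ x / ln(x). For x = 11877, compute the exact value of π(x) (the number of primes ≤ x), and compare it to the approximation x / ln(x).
π(11877) = 1423;  x/ln(x) ≈ 1265.89;  relative error ≈ 11.04%.

Directly count primes up to 11877: π(11877) = 1423. The PNT approximation gives 11877/ln(11877) ≈ 11877/9.38236 ≈ 1265.89. Relative error (π(x) − x/ln(x)) / π(x) ≈ 11.04%; the approximation is known to undercount slightly (Li(x) is a better estimate).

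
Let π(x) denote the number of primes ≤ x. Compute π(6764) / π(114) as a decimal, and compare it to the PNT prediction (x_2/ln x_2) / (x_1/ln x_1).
π(6764)/π(114) = 871/30 ≈ 29.0333;  PNT prediction ≈ 31.8633.

π(114) = 30 and π(6764) = 871, so π(6764)/π(114) ≈ 29.0333. The PNT-predicted ratio is (6764/ln(6764)) / (114/ln(114)) ≈ 31.8633. The two agree to within a few percent, as expected.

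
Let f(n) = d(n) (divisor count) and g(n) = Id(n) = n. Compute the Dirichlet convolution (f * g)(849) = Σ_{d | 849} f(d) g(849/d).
(d * Id)(849) = 1425

Divisors of 849: [1, 3, 283, 849]. For each d | 849:
  d = 1: d(1) · Id(849/1) = 1 · 849 = 849
  d = 3: d(3) · Id(849/3) = 2 · 283 = 566
  d = 283: d(283) · Id(849/283) = 2 · 3 = 6
  d = 849: d(849) · Id(849/849) = 4 · 1 = 4
Summing: (d * Id)(849) = 849 + 566 + 6 + 4 = 1425.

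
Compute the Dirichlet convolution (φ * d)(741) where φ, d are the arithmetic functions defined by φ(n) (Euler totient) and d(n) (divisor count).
(φ * d)(741) = 1120

Divisors of 741: [1, 3, 13, 19, 39, 57, 247, 741]. For each d | 741:
  d = 1: φ(1) · d(741/1) = 1 · 8 = 8
  d = 3: φ(3) · d(741/3) = 2 · 4 = 8
  d = 13: φ(13) · d(741/13) = 12 · 4 = 48
  d = 19: φ(19) · d(741/19) = 18 · 4 = 72
  d = 39: φ(39) · d(741/39) = 24 · 2 = 48
  d = 57: φ(57) · d(741/57) = 36 · 2 = 72
  d = 247: φ(247) · d(741/247) = 216 · 2 = 432
  d = 741: φ(741) · d(741/741) = 432 · 1 = 432
Summing: (φ * d)(741) = 8 + 8 + 48 + 72 + 48 + 72 + 432 + 432 = 1120.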